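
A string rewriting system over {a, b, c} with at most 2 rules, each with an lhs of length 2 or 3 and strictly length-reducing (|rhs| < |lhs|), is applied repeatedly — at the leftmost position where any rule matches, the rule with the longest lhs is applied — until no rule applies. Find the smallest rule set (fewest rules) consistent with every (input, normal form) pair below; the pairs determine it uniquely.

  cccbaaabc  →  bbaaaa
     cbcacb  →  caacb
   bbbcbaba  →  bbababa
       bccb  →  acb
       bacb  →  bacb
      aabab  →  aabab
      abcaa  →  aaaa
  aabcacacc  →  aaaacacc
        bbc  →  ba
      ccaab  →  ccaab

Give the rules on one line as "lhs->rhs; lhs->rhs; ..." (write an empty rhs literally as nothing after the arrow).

bc->a; ccc->b

  | cccbaaabc => bbaaabc => bbaaaa
  | cbcacb => caacb
  | bbbcbaba => bbababa
  | bccb => acb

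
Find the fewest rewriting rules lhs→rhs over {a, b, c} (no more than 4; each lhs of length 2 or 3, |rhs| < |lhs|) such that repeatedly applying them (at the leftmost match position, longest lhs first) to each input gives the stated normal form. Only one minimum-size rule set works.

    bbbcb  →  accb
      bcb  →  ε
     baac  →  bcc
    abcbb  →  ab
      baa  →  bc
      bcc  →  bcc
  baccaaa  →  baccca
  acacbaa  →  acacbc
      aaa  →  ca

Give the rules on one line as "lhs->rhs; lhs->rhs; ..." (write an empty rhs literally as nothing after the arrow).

  | bbbcb => accb
  | bcb => ε
  | baac => bcc
  | abcbb => ab

aa->c; bbb->ac; bcb->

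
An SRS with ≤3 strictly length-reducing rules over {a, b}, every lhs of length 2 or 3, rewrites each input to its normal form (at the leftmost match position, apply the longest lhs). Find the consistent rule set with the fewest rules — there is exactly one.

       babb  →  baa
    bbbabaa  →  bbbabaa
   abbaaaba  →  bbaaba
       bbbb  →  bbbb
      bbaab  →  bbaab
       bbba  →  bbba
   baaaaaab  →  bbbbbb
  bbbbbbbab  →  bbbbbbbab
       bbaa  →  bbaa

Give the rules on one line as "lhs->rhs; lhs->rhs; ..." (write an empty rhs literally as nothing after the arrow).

aaa->bb; abb->aa

  | babb => baa
  | bbbabaa
  | abbaaaba => aaaaaba => bbaaba
  | bbbb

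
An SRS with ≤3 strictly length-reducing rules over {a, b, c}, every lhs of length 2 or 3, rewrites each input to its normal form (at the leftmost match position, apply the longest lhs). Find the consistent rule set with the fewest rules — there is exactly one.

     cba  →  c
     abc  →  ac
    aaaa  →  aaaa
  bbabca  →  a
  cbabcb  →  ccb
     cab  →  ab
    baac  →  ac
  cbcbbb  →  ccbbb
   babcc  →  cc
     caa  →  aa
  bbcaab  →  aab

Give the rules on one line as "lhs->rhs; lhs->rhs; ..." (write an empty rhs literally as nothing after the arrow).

  | cba => c
  | abc => ac
  | aaaa
  | bbabca => bbca => bca => ca => a

ba->; bc->c; ca->a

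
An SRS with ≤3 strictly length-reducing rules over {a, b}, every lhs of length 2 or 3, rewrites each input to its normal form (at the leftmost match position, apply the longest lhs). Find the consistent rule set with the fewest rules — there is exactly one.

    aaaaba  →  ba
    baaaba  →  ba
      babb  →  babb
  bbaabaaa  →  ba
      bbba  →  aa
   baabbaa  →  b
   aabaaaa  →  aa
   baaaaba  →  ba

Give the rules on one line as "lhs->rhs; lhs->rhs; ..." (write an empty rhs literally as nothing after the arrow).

aba->ba; baa->; bbb->a

  | aaaaba => aaaba => aaba => aba => ba
  | baaaba => aba => ba
  | babb
  | bbaabaaa => bbaaa => ba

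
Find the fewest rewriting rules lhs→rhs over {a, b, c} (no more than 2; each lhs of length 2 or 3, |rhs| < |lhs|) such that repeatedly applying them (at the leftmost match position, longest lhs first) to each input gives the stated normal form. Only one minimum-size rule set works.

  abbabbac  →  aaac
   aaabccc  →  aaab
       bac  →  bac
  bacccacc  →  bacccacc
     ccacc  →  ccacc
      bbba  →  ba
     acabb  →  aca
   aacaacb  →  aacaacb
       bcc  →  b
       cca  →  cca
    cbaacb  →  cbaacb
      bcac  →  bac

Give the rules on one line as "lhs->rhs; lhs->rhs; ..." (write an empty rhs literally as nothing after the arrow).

  | abbabbac => aabbac => aaac
  | aaabccc => aaabcc => aaabc => aaab
  | bac
  | bacccacc

bb->; bc->b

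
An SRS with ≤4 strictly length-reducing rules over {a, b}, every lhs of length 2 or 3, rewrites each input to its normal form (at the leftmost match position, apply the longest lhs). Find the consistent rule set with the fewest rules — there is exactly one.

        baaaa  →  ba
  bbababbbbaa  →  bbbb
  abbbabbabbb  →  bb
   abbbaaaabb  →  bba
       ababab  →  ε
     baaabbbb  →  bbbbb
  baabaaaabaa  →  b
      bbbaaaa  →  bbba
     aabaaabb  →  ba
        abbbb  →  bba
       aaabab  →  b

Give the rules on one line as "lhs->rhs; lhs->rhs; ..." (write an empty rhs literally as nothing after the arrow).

aaa->; ab->; abb->ba

  | baaaa => ba
  | bbababbbbaa => bbabbbbaa => bbbabbaa => bbbbaaa => bbbb
  | abbbabbabbb => bababbabbb => babbabbb => bbaabbb => bbabab => bbab => bb
  | abbbaaaabb => babaaaabb => baaaabb => babb => bba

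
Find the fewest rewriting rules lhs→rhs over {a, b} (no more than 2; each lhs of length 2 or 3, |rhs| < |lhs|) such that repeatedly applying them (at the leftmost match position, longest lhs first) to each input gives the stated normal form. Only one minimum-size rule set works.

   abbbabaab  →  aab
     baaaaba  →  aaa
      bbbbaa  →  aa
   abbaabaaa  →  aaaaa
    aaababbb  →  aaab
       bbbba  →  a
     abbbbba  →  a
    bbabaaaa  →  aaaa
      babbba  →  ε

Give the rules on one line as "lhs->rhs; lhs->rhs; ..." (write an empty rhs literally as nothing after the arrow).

ba->; bb->

  | abbbabaab => ababaab => abaab => aab
  | baaaaba => aaaba => aaa
  | bbbbaa => bbaa => aa
  | abbaabaaa => aaabaaa => aaaaa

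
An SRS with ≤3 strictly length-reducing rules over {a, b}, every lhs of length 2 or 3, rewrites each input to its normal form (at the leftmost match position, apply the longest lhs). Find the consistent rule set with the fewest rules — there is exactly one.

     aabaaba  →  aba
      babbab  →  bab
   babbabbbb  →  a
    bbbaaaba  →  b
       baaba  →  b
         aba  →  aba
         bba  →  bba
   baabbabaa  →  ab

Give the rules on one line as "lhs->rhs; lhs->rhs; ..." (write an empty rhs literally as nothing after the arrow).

  | aabaaba => bbaaba => bbbba => aba
  | babbab => bab
  | babbabbbb => babbbb => bbb => a
  | bbbaaaba => aaaaba => baaba => bbba => aa => b

aa->b; abb->; bbb->a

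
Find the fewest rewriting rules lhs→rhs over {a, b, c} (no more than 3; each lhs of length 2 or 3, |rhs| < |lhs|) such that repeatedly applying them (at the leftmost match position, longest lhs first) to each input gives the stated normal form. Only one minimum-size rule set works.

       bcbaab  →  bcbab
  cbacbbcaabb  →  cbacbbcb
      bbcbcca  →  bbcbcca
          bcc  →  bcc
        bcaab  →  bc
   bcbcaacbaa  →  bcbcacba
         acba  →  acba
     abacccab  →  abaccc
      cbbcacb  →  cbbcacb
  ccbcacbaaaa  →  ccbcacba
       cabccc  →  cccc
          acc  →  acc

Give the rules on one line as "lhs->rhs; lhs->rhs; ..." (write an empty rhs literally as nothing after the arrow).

  | bcbaab => bcbab
  | cbacbbcaabb => cbacbbcabb => cbacbbcb
  | bbcbcca
  | bcc

aa->a; cab->c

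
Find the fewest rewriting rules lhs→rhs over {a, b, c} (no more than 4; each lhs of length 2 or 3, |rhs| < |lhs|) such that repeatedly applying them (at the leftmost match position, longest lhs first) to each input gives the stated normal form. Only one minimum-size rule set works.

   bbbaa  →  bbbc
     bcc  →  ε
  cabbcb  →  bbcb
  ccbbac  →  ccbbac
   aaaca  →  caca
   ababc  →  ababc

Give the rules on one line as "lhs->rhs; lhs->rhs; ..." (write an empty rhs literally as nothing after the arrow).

  | bbbaa => bbbc
  | bcc => ε
  | cabbcb => bbcb
  | ccbbac

aa->c; bcc->; cab->b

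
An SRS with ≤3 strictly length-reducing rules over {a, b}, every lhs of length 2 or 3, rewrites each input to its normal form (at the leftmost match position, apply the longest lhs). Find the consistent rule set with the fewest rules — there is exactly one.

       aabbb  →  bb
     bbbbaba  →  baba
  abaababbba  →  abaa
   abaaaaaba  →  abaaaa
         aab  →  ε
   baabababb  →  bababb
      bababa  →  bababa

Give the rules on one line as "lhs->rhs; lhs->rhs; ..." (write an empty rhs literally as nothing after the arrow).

aab->; bbb->

  | aabbb => bb
  | bbbbaba => baba
  | abaababbba => ababbba => abaa
  | abaaaaaba => abaaaa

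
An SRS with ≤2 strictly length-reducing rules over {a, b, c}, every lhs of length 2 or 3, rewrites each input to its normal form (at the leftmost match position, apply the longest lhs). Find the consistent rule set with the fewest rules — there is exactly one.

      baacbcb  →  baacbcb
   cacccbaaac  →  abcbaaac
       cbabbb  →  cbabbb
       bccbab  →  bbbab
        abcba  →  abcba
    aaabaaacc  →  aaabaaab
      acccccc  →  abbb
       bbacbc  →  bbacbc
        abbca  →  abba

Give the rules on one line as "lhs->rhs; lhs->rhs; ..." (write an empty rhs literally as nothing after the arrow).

  | baacbcb
  | cacccbaaac => acccbaaac => abcbaaac
  | cbabbb
  | bccbab => bbbab

ca->a; cc->b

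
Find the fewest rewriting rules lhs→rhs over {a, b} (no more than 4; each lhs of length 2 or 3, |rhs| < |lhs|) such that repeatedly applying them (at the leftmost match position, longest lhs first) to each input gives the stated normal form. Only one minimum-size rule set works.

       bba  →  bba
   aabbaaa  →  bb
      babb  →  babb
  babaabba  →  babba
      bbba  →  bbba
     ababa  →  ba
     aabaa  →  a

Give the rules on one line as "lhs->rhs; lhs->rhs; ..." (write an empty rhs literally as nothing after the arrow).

aa->a; aaa->b; aab->; aba->

  | bba
  | aabbaaa => baaa => bb
  | babb
  | babaabba => babba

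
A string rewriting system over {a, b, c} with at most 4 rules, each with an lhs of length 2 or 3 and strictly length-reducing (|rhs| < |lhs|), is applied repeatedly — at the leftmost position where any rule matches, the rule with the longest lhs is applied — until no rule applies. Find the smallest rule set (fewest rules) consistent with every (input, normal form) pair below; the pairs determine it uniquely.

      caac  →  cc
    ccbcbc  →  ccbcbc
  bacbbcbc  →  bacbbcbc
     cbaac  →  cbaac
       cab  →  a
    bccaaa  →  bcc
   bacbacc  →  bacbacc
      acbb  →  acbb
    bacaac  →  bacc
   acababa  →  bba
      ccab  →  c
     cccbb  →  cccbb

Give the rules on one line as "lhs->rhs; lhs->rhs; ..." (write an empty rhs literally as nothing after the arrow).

  | caac => cac => cc
  | ccbcbc
  | bacbbcbc
  | cbaac

aaa->b; ca->c; cab->a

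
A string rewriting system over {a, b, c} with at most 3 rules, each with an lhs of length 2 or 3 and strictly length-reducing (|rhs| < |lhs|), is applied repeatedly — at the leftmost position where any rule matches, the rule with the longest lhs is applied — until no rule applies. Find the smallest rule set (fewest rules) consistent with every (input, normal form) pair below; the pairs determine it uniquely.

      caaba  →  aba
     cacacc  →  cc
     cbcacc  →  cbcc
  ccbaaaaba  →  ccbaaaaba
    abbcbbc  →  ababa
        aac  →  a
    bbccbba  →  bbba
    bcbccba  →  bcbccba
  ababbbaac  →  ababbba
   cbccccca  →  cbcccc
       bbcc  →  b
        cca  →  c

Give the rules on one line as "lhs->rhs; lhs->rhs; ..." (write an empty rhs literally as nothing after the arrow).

ac->; bbc->ba; ca->

  | caaba => aba
  | cacacc => cacc => cc
  | cbcacc => cbcc
  | ccbaaaaba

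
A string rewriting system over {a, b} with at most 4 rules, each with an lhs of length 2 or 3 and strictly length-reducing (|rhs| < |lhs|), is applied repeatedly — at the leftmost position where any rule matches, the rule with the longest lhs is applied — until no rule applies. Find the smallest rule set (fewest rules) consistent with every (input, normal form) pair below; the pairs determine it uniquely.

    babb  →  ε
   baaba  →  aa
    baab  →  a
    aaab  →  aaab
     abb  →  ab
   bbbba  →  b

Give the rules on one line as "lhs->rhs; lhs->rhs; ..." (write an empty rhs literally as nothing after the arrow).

  | babb => bbb => ε
  | baaba => baba => bba => aa
  | baab => bab => bb => a
  | aaab

abb->ab; ba->b; bb->a; bbb->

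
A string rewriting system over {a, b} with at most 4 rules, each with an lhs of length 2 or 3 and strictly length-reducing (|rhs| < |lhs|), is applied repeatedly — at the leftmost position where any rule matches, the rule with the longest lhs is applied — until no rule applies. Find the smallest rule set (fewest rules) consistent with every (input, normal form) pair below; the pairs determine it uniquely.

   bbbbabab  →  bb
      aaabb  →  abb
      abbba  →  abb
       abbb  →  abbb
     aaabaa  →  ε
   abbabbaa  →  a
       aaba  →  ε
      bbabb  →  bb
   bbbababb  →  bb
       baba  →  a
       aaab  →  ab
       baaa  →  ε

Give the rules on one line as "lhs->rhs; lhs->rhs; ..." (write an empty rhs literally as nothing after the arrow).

aa->; ba->; bab->

  | bbbbabab => bbbab => bb
  | aaabb => abb
  | abbba => abb
  | abbb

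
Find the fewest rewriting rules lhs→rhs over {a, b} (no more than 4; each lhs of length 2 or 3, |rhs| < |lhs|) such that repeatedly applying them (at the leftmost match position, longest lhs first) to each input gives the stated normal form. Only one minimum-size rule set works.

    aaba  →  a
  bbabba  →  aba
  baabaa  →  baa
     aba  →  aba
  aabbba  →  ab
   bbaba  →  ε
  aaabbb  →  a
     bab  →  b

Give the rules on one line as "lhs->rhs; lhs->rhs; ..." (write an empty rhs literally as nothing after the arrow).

  | aaba => a
  | bbabba => abbba => aba
  | baabaa => baa
  | aba

aab->; bab->b; bb->; bba->ab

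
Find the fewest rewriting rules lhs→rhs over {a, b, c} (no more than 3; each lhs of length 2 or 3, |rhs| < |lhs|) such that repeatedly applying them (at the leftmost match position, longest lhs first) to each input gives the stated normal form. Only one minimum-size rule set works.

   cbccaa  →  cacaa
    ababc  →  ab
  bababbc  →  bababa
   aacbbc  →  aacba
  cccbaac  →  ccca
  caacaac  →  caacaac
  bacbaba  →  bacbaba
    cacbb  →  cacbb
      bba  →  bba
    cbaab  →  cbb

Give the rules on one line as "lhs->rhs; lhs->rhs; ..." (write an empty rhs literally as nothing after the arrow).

  | cbccaa => cacaa
  | ababc => abaa => ab
  | bababbc => bababa
  | aacbbc => aacba

baa->b; bc->a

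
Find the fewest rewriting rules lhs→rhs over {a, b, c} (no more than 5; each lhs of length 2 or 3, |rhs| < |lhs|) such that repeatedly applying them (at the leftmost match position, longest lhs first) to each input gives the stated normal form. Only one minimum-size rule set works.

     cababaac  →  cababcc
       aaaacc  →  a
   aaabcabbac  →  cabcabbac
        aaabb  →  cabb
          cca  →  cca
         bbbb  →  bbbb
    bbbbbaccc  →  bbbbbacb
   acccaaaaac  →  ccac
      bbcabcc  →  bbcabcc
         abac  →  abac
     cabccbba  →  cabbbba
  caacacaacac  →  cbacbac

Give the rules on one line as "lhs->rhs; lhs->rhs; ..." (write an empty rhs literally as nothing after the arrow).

  | cababaac => cababcc
  | aaaacc => caacc => cccc => cbc => a
  | aaabcabbac => cabcabbac
  | aaabb => cabb

aa->c; cbc->a; ccb->bb; ccc->cb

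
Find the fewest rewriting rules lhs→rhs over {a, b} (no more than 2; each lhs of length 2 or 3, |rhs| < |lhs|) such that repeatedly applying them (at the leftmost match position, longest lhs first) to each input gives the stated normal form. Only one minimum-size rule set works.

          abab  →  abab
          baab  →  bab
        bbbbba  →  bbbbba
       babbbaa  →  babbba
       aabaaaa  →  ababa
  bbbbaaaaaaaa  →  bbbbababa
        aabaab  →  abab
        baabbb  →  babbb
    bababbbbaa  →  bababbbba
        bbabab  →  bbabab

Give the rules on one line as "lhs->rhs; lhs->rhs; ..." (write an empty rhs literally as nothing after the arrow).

  | abab
  | baab => bab
  | bbbbba
  | babbbaa => babbba

aa->a; aaa->ab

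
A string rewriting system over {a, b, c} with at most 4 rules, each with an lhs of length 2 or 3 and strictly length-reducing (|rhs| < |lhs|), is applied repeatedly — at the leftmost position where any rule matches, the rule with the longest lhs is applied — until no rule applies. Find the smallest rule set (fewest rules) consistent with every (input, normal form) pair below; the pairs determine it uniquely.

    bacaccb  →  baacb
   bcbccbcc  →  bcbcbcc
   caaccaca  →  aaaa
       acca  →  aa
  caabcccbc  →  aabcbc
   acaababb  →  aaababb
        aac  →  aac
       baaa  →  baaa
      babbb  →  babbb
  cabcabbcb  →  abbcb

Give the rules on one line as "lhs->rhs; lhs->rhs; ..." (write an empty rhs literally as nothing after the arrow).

  | bacaccb => baaccb => baacb
  | bcbccbcc => bcbcbcc
  | caaccaca => aaccaca => aacaca => aaaca => aaaa
  | acca => aca => aa

bca->; ca->a; ccb->cb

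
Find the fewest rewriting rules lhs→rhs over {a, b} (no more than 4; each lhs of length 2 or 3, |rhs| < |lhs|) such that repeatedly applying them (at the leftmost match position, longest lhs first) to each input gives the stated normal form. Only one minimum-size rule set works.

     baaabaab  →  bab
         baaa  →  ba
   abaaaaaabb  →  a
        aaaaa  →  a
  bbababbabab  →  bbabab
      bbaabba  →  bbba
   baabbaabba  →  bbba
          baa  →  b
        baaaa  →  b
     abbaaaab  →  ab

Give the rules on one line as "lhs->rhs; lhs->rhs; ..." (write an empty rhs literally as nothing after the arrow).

aa->; aab->; abb->a

  | baaabaab => babaab => bab
  | baaa => ba
  | abaaaaaabb => abaaaabb => abaabb => abb => a
  | aaaaa => aaa => a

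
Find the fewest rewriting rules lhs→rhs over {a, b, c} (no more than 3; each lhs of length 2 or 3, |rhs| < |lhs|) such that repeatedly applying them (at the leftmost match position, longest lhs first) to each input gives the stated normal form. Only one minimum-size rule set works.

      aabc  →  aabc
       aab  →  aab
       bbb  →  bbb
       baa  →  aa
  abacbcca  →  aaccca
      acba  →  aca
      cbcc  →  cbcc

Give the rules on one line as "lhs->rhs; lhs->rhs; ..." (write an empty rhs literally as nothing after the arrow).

acb->ac; ba->a

  | aabc
  | aab
  | bbb
  | baa => aa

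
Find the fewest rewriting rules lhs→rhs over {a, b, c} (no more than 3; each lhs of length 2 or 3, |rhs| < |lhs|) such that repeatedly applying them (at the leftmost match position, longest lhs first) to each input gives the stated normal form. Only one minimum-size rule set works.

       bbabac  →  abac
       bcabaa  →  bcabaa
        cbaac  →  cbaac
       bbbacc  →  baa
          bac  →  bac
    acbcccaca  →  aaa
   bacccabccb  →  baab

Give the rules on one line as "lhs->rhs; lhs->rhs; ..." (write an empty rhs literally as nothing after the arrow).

aca->b; bb->; cc->a

  | bbabac => abac
  | bcabaa
  | cbaac
  | bbbacc => bacc => baa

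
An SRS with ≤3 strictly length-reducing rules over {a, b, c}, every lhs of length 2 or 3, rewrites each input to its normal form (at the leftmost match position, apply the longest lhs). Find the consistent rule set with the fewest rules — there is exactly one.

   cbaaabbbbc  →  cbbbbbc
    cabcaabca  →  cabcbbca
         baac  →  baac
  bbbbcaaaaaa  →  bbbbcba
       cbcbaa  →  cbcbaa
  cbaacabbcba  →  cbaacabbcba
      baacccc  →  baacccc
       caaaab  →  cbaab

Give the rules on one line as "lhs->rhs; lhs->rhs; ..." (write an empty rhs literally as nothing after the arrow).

  | cbaaabbbbc => cbbbbbc
  | cabcaabca => cabcbbca
  | baac
  | bbbbcaaaaaa => bbbbcbaaaa => bbbbcba

aaa->; caa->cb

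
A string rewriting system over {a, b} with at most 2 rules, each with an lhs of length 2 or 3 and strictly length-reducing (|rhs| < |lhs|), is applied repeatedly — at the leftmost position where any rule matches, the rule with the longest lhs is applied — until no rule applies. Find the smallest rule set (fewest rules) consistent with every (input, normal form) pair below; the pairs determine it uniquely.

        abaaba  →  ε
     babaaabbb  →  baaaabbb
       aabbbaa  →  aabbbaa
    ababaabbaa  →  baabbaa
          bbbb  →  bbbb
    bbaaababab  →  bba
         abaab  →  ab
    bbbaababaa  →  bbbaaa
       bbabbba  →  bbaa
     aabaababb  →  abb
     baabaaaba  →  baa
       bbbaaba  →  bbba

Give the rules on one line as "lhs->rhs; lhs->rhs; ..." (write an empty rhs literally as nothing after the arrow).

  | abaaba => aba => ε
  | babaaabbb => baaaabbb
  | aabbbaa
  | ababaabbaa => baabbaa

aba->; bab->ba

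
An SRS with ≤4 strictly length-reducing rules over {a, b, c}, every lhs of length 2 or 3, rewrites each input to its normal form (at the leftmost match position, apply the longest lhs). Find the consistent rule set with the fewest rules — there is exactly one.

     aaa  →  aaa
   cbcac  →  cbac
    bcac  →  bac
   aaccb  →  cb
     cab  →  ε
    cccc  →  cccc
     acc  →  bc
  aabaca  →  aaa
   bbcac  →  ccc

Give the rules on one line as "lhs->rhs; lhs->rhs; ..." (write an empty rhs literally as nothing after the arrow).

ab->; acc->bc; bba->cc; ca->a

  | aaa
  | cbcac => cbac
  | bcac => bac
  | aaccb => abcb => cb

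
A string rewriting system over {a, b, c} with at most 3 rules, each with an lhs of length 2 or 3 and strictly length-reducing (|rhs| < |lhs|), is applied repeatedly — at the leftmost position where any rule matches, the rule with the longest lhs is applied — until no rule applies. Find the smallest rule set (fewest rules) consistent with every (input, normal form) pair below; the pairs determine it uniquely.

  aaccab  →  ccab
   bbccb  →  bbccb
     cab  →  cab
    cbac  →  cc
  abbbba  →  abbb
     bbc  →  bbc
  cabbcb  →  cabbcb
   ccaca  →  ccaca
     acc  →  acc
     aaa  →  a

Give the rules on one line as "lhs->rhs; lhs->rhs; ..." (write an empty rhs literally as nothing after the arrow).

  | aaccab => ccab
  | bbccb
  | cab
  | cbac => cc

aa->; ba->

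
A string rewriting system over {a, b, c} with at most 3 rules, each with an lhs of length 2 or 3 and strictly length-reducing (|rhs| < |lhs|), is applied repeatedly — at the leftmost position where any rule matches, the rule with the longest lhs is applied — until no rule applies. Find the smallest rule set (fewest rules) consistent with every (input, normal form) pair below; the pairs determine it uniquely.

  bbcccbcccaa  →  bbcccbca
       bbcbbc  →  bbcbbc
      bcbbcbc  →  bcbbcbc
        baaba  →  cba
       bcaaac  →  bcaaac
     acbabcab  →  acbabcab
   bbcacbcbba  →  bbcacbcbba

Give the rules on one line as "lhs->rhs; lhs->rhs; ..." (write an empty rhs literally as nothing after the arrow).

  | bbcccbcccaa => bbcccbca
  | bbcbbc
  | bcbbcbc
  | baaba => cba

baa->c; cca->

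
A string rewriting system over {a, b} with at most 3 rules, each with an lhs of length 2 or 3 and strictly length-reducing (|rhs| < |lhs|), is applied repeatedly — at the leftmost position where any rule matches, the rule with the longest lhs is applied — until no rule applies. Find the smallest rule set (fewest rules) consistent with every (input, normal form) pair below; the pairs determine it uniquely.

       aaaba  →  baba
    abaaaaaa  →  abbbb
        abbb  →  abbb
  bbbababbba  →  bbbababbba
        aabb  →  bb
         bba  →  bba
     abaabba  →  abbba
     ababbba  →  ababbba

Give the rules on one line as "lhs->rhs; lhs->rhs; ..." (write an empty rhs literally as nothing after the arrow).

  | aaaba => baba
  | abaaaaaa => abbaaaa => abbbaa => abbbb
  | abbb
  | bbbababbba

aa->b; aab->b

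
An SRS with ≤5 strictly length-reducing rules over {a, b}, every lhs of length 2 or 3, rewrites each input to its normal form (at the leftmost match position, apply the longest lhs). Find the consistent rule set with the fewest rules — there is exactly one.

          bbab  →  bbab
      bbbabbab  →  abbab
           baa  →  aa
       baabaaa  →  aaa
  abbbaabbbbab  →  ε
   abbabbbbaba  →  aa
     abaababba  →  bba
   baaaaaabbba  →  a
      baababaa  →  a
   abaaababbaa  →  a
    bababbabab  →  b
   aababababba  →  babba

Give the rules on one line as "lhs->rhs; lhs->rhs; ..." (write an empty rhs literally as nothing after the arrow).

  | bbab
  | bbbabbab => abbab
  | baa => aa
  | baabaaa => aabaaa => aaa

aab->; aba->; baa->aa; bbb->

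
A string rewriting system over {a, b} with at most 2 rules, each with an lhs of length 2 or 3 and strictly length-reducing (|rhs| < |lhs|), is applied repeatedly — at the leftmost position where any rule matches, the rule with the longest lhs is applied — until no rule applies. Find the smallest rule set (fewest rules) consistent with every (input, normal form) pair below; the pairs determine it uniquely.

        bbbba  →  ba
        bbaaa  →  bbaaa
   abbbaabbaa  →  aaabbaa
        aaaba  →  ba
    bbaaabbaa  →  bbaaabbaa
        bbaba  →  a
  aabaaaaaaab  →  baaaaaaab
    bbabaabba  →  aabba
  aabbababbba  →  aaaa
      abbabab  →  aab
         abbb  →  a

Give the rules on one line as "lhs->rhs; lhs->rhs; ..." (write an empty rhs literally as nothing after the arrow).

aba->ba; bbb->

  | bbbba => ba
  | bbaaa
  | abbbaabbaa => aaabbaa
  | aaaba => aaba => aba => ba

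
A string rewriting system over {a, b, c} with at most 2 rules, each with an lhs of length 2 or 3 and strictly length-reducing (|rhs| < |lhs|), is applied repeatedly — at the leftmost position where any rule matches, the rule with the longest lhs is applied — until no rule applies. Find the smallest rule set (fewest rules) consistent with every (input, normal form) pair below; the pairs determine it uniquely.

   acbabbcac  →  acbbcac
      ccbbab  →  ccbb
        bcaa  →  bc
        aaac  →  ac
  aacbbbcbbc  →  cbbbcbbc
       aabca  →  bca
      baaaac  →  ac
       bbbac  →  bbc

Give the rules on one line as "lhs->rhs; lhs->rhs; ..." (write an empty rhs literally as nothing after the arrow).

  | acbabbcac => acbbcac
  | ccbbab => ccbb
  | bcaa => bc
  | aaac => ac

aa->; ba->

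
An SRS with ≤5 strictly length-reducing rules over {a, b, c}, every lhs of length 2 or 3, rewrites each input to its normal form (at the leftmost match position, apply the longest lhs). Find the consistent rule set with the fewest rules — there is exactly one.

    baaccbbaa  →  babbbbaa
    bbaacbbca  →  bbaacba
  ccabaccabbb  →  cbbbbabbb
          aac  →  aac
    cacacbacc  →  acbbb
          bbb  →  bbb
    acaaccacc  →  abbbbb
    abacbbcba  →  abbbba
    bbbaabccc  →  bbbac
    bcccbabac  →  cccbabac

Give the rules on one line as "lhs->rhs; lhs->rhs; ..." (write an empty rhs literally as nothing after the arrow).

  | baaccbbaa => babbbbaa
  | bbaacbbca => bbaacba
  | ccabaccabbb => cbbaccabbb => cbbbbabbb
  | aac

acc->bb; bc->c; bca->a; ca->b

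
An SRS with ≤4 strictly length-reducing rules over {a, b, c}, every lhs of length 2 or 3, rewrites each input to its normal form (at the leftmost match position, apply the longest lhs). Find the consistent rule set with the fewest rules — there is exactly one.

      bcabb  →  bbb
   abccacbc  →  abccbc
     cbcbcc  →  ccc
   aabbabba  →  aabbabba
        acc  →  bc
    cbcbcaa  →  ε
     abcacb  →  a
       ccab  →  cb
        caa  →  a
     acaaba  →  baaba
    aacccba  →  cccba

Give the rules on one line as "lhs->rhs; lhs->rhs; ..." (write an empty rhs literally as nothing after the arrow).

aac->c; ac->b; bcb->; ca->

  | bcabb => bbb
  | abccacbc => abccbc
  | cbcbcc => ccc
  | aabbabba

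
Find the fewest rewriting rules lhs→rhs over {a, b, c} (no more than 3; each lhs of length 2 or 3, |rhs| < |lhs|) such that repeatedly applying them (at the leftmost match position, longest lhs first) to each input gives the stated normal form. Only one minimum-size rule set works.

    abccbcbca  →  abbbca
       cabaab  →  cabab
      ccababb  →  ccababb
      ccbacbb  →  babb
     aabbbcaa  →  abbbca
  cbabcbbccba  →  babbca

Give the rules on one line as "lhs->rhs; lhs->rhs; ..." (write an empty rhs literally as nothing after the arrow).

aa->a; bba->ca; cb->b

  | abccbcbca => abcbcbca => abbcbca => abbbca
  | cabaab => cabab
  | ccababb
  | ccbacbb => cbacbb => bacbb => babb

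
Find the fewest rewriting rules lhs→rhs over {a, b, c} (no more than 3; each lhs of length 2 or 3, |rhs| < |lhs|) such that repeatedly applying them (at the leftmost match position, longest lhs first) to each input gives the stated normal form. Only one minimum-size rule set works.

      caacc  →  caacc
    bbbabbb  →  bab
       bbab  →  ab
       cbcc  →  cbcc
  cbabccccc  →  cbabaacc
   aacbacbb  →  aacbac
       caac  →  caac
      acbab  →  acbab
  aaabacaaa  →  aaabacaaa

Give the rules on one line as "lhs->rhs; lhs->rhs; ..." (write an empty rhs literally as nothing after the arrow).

  | caacc
  | bbbabbb => babbb => bab
  | bbab => ab
  | cbcc

bb->; ccc->aa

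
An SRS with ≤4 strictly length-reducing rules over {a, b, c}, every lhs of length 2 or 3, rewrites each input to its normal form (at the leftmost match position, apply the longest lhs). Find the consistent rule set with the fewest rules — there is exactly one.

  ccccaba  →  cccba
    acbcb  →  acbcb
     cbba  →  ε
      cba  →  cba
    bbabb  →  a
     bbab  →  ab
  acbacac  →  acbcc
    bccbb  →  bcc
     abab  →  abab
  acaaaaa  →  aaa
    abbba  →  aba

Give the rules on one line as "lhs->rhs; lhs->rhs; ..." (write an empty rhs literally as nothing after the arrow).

  | ccccaba => cccba
  | acbcb
  | cbba => ca => ε
  | cba

aca->c; bb->; ca->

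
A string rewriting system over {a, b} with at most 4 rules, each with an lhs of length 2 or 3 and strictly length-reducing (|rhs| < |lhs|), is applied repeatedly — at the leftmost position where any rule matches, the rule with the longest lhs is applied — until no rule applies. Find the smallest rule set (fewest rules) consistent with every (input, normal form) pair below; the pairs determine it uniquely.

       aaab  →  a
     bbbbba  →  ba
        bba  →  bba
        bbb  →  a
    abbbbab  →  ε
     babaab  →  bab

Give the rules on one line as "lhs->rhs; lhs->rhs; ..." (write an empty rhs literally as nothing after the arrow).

aab->; abb->b; bbb->a

  | aaab => a
  | bbbbba => abba => ba
  | bba
  | bbb => a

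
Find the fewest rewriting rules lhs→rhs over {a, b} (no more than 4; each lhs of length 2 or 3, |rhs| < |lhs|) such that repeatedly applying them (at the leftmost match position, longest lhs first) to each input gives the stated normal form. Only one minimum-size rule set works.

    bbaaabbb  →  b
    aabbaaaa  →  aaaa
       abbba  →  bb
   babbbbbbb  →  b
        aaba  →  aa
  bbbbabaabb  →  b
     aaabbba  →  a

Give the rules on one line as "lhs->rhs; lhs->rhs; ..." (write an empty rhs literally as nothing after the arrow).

ab->; bba->bb; bbb->b

  | bbaaabbb => bbaabbb => bbabbb => bbbbb => bbb => b
  | aabbaaaa => abaaaa => aaaa
  | abbba => bba => bb
  | babbbbbbb => bbbbbbb => bbbbb => bbb => b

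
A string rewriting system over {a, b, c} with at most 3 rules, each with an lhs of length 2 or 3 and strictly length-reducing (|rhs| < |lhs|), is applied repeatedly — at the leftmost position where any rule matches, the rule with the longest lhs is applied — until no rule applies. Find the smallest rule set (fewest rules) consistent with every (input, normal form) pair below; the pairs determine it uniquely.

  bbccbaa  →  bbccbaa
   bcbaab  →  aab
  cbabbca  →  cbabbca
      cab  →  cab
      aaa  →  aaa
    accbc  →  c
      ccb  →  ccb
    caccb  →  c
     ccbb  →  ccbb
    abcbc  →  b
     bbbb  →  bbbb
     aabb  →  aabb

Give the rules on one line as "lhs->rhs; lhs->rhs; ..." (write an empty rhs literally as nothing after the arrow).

  | bbccbaa
  | bcbaab => aab
  | cbabbca
  | cab

ac->b; bcb->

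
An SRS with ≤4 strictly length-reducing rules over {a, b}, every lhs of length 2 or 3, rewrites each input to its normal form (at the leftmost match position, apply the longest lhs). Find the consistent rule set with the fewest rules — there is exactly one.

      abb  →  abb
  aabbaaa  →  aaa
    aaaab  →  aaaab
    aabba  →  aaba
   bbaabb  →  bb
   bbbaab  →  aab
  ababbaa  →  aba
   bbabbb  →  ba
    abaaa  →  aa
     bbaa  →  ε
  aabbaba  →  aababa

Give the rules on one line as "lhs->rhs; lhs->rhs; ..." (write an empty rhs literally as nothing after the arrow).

  | abb
  | aabbaaa => aabaaa => aaa
  | aaaab
  | aabba => aaba

baa->; bba->ba; bbb->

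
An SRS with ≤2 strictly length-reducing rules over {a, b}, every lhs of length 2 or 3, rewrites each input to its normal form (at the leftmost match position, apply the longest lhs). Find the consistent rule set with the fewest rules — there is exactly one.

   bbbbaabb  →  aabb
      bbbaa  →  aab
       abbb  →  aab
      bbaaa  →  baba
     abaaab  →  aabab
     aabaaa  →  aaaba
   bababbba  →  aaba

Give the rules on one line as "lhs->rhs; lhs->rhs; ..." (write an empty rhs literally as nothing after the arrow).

baa->ab; bbb->ab

  | bbbbaabb => abbaabb => ababbb => abaab => aabb
  | bbbaa => abaa => aab
  | abbb => aab
  | bbaaa => baba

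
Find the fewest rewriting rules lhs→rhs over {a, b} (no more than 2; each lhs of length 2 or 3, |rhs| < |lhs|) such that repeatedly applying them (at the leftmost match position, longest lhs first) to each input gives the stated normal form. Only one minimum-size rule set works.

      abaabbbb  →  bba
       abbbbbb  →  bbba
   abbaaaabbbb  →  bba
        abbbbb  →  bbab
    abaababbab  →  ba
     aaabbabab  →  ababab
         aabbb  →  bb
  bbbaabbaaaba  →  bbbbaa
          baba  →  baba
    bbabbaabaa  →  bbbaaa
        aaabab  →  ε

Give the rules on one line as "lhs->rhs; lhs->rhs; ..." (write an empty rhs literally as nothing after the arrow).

aab->; abb->ba

  | abaabbbb => abbbb => babb => bba
  | abbbbbb => babbbb => bbabb => bbba
  | abbaaaabbbb => baaaaabbbb => baaabbb => babb => bba
  | abbbbb => babbb => bbab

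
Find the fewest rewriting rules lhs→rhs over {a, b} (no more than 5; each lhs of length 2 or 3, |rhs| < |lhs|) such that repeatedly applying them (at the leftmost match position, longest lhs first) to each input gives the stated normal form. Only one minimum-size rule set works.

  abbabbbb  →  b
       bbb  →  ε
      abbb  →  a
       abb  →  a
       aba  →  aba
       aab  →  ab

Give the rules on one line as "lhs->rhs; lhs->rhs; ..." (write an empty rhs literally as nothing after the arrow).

  | abbabbbb => aaabbbb => bbbb => b
  | bbb => ε
  | abbb => a
  | abb => aa => a

aa->a; aaa->; bb->a; bbb->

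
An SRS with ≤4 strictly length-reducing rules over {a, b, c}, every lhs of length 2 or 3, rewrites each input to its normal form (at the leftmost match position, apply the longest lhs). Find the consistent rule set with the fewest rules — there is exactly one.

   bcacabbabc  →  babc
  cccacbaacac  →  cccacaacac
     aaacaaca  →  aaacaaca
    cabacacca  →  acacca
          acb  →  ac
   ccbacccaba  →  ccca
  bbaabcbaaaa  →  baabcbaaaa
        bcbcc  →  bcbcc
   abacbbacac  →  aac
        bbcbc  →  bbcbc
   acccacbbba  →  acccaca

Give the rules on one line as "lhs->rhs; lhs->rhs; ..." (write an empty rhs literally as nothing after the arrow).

  | bcacabbabc => bcababc => babc
  | cccacbaacac => cccacaacac
  | aaacaaca
  | cabacacca => acacca

acb->ac; bac->; bba->ba; cab->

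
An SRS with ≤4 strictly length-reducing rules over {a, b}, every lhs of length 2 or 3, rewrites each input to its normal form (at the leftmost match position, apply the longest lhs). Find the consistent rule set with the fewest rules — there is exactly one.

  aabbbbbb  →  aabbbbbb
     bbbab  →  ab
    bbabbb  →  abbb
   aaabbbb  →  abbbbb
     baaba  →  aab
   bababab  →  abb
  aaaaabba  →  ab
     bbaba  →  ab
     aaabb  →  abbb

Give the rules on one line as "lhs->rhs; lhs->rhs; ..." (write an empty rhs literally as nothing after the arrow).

  | aabbbbbb
  | bbbab => bbab => bab => ab
  | bbabbb => babbb => abbb
  | aaabbbb => abbbbb

aaa->ab; aba->ab; ba->a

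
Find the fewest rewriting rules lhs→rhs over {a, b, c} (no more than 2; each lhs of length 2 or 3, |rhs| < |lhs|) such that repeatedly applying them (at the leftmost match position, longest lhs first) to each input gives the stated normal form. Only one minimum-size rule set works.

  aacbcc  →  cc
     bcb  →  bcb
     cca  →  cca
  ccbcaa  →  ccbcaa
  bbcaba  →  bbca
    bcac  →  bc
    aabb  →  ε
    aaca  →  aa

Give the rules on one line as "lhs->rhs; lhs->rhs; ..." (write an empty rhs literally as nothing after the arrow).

  | aacbcc => abcc => cc
  | bcb
  | cca
  | ccbcaa

ab->; ac->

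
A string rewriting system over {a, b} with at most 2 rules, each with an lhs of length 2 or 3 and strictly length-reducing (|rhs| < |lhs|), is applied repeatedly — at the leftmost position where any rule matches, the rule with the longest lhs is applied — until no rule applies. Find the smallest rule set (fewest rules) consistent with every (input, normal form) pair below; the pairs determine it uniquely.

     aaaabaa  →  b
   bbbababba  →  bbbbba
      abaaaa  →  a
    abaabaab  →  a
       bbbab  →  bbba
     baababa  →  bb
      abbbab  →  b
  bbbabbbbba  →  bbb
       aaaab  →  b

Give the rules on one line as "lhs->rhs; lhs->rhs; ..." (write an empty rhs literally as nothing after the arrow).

  | aaaabaa => aabaa => baa => b
  | bbbababba => bbbaabba => bbbbba
  | abaaaa => aaaaa => aaa => a
  | abaabaab => aaabaab => abaab => aaab => ab => a

aa->; ab->a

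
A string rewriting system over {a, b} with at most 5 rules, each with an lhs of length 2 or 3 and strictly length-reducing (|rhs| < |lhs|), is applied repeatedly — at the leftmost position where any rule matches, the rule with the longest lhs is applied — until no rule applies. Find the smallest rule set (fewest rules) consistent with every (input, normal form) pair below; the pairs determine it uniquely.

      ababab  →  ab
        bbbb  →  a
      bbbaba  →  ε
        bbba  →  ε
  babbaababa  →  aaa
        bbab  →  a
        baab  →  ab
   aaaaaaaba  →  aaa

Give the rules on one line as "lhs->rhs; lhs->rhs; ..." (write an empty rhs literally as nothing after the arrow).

aab->bb; ba->; bb->a; bbb->b

  | ababab => abab => ab
  | bbbb => bb => a
  | bbbaba => baba => ba => ε
  | bbba => ba => ε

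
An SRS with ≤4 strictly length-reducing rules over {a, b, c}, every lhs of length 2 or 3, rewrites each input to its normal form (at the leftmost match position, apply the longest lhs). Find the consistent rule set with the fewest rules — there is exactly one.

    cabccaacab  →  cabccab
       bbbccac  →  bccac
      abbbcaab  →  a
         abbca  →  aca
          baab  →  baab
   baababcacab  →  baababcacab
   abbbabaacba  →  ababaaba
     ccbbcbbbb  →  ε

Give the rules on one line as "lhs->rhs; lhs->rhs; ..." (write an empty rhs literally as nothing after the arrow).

bb->; caa->; cb->b

  | cabccaacab => cabccab
  | bbbccac => bccac
  | abbbcaab => abcaab => abb => a
  | abbca => aca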